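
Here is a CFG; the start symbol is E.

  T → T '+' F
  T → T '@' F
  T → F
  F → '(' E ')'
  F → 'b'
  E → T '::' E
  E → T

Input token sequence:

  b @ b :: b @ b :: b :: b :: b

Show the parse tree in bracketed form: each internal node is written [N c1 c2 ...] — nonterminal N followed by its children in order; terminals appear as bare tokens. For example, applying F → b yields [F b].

[E [T [T [F b]] @ [F b]] :: [E [T [T [F b]] @ [F b]] :: [E [T [F b]] :: [E [T [F b]] :: [E [T [F b]]]]]]]

E
T :: E
T @ F :: E
F @ F :: E
b @ F :: E
b @ b :: E
b @ b :: T :: E
b @ b :: T @ F :: E
b @ b :: F @ F :: E
b @ b :: b @ F :: E
b @ b :: b @ b :: E
b @ b :: b @ b :: T :: E
b @ b :: b @ b :: F :: E
b @ b :: b @ b :: b :: E
b @ b :: b @ b :: b :: T :: E
b @ b :: b @ b :: b :: F :: E
b @ b :: b @ b :: b :: b :: E
b @ b :: b @ b :: b :: b :: T
b @ b :: b @ b :: b :: b :: F
b @ b :: b @ b :: b :: b :: b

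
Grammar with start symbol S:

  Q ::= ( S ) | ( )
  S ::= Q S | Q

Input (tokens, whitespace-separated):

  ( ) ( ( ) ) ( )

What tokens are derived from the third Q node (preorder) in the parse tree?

( )

[S [Q ( )] [S [Q ( [S [Q ( )]] )] [S [Q ( )]]]]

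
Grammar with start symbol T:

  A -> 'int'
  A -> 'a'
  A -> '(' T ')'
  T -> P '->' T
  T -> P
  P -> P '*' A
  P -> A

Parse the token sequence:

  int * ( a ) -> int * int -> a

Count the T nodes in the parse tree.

4

[T [P [P [A int]] * [A ( [T [P [A a]]] )]] -> [T [P [P [A int]] * [A int]] -> [T [P [A a]]]]]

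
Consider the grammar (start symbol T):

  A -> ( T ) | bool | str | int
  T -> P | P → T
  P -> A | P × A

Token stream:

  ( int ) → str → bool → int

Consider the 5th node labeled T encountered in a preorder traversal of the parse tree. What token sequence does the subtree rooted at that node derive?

int

[T [P [A ( [T [P [A int]]] )]] → [T [P [A str]] → [T [P [A bool]] → [T [P [A int]]]]]]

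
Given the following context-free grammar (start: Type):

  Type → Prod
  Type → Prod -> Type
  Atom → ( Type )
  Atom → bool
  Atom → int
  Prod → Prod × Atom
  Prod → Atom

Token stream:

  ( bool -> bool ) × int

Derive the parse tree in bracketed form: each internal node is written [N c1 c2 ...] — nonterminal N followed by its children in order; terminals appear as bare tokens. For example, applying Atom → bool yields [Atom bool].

[Type [Prod [Prod [Atom ( [Type [Prod [Atom bool]] -> [Type [Prod [Atom bool]]]] )]] × [Atom int]]]

Type
Prod
Prod × Atom
Atom × Atom
( Type ) × Atom
( Prod -> Type ) × Atom
( Atom -> Type ) × Atom
( bool -> Type ) × Atom
( bool -> Prod ) × Atom
( bool -> Atom ) × Atom
( bool -> bool ) × Atom
( bool -> bool ) × int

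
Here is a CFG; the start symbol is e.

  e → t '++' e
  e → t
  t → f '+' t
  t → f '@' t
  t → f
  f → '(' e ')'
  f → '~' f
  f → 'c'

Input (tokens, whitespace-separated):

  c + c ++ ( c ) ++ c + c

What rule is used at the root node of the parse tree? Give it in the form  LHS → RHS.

[e [t [f c] + [t [f c]]] ++ [e [t [f ( [e [t [f c]]] )]] ++ [e [t [f c] + [t [f c]]]]]]

e → t '++' e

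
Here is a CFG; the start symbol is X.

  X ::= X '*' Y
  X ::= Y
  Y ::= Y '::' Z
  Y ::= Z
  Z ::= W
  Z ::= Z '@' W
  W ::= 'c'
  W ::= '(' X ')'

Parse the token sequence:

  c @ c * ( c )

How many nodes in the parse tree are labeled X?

[X [X [Y [Z [Z [W c]] @ [W c]]]] * [Y [Z [W ( [X [Y [Z [W c]]]] )]]]]

3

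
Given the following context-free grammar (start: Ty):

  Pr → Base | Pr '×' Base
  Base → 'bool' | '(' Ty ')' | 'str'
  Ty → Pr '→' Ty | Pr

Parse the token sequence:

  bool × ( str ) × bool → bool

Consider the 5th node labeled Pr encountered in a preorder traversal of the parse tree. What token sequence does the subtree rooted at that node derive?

[Ty [Pr [Pr [Pr [Base bool]] × [Base ( [Ty [Pr [Base str]]] )]] × [Base bool]] → [Ty [Pr [Base bool]]]]

bool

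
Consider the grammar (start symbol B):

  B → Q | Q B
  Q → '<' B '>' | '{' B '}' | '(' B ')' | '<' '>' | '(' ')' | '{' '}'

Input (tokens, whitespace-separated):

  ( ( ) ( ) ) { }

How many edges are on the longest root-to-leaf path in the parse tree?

[B [Q ( [B [Q ( )] [B [Q ( )]]] )] [B [Q { }]]]

5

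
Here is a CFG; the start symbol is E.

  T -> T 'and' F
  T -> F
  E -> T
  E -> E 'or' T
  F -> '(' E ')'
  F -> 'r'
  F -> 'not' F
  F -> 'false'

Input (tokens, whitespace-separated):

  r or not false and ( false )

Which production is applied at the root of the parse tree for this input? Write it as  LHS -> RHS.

E -> E 'or' T

[E [E [T [F r]]] or [T [T [F not [F false]]] and [F ( [E [T [F false]]] )]]]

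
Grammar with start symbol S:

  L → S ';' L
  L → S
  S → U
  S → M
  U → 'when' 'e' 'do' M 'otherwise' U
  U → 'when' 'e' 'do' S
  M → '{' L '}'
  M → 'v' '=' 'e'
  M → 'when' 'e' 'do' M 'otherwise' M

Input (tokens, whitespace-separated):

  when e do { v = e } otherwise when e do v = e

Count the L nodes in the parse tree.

[S [U when e do [M { [L [S [M v = e]]] }] otherwise [U when e do [S [M v = e]]]]]

1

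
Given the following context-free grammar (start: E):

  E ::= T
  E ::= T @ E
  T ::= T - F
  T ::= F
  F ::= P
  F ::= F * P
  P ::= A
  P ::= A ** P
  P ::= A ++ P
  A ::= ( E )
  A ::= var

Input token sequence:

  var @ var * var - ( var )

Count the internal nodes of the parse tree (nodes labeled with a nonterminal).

22

[E [T [F [P [A var]]]] @ [E [T [T [F [F [P [A var]]] * [P [A var]]]] - [F [P [A ( [E [T [F [P [A var]]]]] )]]]]]]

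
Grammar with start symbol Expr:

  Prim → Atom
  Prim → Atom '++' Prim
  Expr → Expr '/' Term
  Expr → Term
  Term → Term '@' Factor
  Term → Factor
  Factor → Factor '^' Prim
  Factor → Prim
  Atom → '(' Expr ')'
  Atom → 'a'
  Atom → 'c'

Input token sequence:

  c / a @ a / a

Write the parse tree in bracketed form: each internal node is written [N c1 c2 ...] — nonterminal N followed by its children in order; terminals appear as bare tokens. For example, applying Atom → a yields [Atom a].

Expr
Expr / Term
Expr / Term / Term
Term / Term / Term
Factor / Term / Term
Prim / Term / Term
Atom / Term / Term
c / Term / Term
c / Term @ Factor / Term
c / Factor @ Factor / Term
c / Prim @ Factor / Term
c / Atom @ Factor / Term
c / a @ Factor / Term
c / a @ Prim / Term
c / a @ Atom / Term
c / a @ a / Term
c / a @ a / Factor
c / a @ a / Prim
c / a @ a / Atom
c / a @ a / a

[Expr [Expr [Expr [Term [Factor [Prim [Atom c]]]]] / [Term [Term [Factor [Prim [Atom a]]]] @ [Factor [Prim [Atom a]]]]] / [Term [Factor [Prim [Atom a]]]]]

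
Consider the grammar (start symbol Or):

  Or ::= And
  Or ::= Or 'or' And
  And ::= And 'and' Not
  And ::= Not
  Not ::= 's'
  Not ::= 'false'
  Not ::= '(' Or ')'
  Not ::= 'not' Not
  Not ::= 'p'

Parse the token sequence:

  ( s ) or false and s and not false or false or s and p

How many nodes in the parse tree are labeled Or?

5

[Or [Or [Or [Or [And [Not ( [Or [And [Not s]]] )]]] or [And [And [And [Not false]] and [Not s]] and [Not not [Not false]]]] or [And [Not false]]] or [And [And [Not s]] and [Not p]]]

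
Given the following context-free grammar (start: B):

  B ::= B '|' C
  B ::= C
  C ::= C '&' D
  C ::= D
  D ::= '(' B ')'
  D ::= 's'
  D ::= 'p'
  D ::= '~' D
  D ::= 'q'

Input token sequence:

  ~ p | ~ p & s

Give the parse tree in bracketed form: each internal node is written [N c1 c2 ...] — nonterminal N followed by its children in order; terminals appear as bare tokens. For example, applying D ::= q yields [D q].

B
B | C
C | C
D | C
~ D | C
~ p | C
~ p | C & D
~ p | D & D
~ p | ~ D & D
~ p | ~ p & D
~ p | ~ p & s

[B [B [C [D ~ [D p]]]] | [C [C [D ~ [D p]]] & [D s]]]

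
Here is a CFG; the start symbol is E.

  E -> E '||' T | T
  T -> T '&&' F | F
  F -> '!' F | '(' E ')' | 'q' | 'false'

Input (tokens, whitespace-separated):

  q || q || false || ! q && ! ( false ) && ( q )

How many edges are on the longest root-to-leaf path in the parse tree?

[E [E [E [E [T [F q]]] || [T [F q]]] || [T [F false]]] || [T [T [T [F ! [F q]]] && [F ! [F ( [E [T [F false]]] )]]] && [F ( [E [T [F q]]] )]]]

8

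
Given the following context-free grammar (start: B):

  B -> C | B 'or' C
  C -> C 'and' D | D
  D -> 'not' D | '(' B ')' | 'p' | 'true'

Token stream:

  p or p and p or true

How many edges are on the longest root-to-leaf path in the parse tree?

[B [B [B [C [D p]]] or [C [C [D p]] and [D p]]] or [C [D true]]]

5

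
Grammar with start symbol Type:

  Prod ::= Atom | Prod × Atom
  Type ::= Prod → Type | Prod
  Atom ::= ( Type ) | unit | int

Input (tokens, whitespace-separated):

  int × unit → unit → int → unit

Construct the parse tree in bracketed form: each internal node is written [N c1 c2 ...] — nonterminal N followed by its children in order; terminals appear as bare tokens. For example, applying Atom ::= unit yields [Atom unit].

[Type [Prod [Prod [Atom int]] × [Atom unit]] → [Type [Prod [Atom unit]] → [Type [Prod [Atom int]] → [Type [Prod [Atom unit]]]]]]

Type
Prod → Type
Prod × Atom → Type
Atom × Atom → Type
int × Atom → Type
int × unit → Type
int × unit → Prod → Type
int × unit → Atom → Type
int × unit → unit → Type
int × unit → unit → Prod → Type
int × unit → unit → Atom → Type
int × unit → unit → int → Type
int × unit → unit → int → Prod
int × unit → unit → int → Atom
int × unit → unit → int → unit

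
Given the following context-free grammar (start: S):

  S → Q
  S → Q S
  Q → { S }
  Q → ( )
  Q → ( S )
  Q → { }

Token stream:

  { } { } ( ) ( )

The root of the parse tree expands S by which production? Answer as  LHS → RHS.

S → Q S

[S [Q { }] [S [Q { }] [S [Q ( )] [S [Q ( )]]]]]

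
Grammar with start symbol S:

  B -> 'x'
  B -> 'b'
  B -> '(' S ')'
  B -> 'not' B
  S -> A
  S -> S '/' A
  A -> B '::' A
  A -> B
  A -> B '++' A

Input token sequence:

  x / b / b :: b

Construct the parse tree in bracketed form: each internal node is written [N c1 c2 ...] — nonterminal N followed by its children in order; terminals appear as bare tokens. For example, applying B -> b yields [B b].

S
S / A
S / A / A
A / A / A
B / A / A
x / A / A
x / B / A
x / b / A
x / b / B :: A
x / b / b :: A
x / b / b :: B
x / b / b :: b

[S [S [S [A [B x]]] / [A [B b]]] / [A [B b] :: [A [B b]]]]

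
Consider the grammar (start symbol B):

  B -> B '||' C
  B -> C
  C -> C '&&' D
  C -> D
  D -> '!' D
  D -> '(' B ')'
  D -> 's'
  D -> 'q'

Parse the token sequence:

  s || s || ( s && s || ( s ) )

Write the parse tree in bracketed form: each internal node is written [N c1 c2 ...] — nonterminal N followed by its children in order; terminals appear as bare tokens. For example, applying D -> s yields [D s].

[B [B [B [C [D s]]] || [C [D s]]] || [C [D ( [B [B [C [C [D s]] && [D s]]] || [C [D ( [B [C [D s]]] )]]] )]]]

B
B || C
B || C || C
C || C || C
D || C || C
s || C || C
s || D || C
s || s || C
s || s || D
s || s || ( B )
s || s || ( B || C )
s || s || ( C || C )
s || s || ( C && D || C )
s || s || ( D && D || C )
s || s || ( s && D || C )
s || s || ( s && s || C )
s || s || ( s && s || D )
s || s || ( s && s || ( B ) )
s || s || ( s && s || ( C ) )
s || s || ( s && s || ( D ) )
s || s || ( s && s || ( s ) )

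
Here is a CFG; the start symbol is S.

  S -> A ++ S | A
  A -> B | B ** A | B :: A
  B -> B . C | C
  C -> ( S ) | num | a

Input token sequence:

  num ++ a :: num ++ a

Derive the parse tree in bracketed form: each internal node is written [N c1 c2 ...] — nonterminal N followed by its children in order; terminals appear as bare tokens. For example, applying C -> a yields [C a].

[S [A [B [C num]]] ++ [S [A [B [C a]] :: [A [B [C num]]]] ++ [S [A [B [C a]]]]]]

S
A ++ S
B ++ S
C ++ S
num ++ S
num ++ A ++ S
num ++ B :: A ++ S
num ++ C :: A ++ S
num ++ a :: A ++ S
num ++ a :: B ++ S
num ++ a :: C ++ S
num ++ a :: num ++ S
num ++ a :: num ++ A
num ++ a :: num ++ B
num ++ a :: num ++ C
num ++ a :: num ++ a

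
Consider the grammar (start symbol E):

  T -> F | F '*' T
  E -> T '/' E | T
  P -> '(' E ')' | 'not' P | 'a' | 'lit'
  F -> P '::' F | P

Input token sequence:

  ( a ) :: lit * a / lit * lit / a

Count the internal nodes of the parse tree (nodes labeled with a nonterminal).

24

[E [T [F [P ( [E [T [F [P a]]]] )] :: [F [P lit]]] * [T [F [P a]]]] / [E [T [F [P lit]] * [T [F [P lit]]]] / [E [T [F [P a]]]]]]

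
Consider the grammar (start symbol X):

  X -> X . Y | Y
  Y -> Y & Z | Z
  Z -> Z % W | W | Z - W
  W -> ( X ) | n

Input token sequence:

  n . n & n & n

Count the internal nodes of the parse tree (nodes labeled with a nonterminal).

[X [X [Y [Z [W n]]]] . [Y [Y [Y [Z [W n]]] & [Z [W n]]] & [Z [W n]]]]

14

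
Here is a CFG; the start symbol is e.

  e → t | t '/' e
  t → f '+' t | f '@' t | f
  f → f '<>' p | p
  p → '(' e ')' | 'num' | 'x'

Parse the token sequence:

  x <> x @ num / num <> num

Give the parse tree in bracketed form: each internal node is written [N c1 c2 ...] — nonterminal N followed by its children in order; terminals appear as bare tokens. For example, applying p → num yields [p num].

e
t / e
f @ t / e
f <> p @ t / e
p <> p @ t / e
x <> p @ t / e
x <> x @ t / e
x <> x @ f / e
x <> x @ p / e
x <> x @ num / e
x <> x @ num / t
x <> x @ num / f
x <> x @ num / f <> p
x <> x @ num / p <> p
x <> x @ num / num <> p
x <> x @ num / num <> num

[e [t [f [f [p x]] <> [p x]] @ [t [f [p num]]]] / [e [t [f [f [p num]] <> [p num]]]]]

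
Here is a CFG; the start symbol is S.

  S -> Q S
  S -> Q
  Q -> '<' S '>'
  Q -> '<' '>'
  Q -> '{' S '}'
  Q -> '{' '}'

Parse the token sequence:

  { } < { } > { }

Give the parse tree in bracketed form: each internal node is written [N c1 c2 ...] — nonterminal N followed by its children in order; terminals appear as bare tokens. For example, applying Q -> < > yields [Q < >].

S
Q S
{ } S
{ } Q S
{ } < S > S
{ } < Q > S
{ } < { } > S
{ } < { } > Q
{ } < { } > { }

[S [Q { }] [S [Q < [S [Q { }]] >] [S [Q { }]]]]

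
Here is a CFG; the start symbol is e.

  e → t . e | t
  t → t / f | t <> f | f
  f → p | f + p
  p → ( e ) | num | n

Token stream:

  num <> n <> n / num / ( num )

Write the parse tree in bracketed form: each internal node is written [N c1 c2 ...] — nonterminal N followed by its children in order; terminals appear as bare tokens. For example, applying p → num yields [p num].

[e [t [t [t [t [t [f [p num]]] <> [f [p n]]] <> [f [p n]]] / [f [p num]]] / [f [p ( [e [t [f [p num]]]] )]]]]

e
t
t / f
t / f / f
t <> f / f / f
t <> f <> f / f / f
f <> f <> f / f / f
p <> f <> f / f / f
num <> f <> f / f / f
num <> p <> f / f / f
num <> n <> f / f / f
num <> n <> p / f / f
num <> n <> n / f / f
num <> n <> n / p / f
num <> n <> n / num / f
num <> n <> n / num / p
num <> n <> n / num / ( e )
num <> n <> n / num / ( t )
num <> n <> n / num / ( f )
num <> n <> n / num / ( p )
num <> n <> n / num / ( num )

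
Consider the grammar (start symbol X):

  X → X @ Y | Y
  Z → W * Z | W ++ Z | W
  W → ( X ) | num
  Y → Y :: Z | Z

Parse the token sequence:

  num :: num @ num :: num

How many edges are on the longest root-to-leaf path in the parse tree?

6

[X [X [Y [Y [Z [W num]]] :: [Z [W num]]]] @ [Y [Y [Z [W num]]] :: [Z [W num]]]]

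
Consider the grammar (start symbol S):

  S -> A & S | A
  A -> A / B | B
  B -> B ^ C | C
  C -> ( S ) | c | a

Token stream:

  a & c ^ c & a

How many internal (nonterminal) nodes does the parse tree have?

14

[S [A [B [C a]]] & [S [A [B [B [C c]] ^ [C c]]] & [S [A [B [C a]]]]]]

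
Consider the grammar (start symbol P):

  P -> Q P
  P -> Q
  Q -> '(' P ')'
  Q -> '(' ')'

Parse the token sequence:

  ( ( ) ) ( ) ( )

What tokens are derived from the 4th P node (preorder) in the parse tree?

[P [Q ( [P [Q ( )]] )] [P [Q ( )] [P [Q ( )]]]]

( )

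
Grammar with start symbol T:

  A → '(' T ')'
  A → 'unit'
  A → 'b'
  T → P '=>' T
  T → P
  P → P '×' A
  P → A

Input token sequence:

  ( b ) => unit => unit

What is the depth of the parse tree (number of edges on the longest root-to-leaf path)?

6

[T [P [A ( [T [P [A b]]] )]] => [T [P [A unit]] => [T [P [A unit]]]]]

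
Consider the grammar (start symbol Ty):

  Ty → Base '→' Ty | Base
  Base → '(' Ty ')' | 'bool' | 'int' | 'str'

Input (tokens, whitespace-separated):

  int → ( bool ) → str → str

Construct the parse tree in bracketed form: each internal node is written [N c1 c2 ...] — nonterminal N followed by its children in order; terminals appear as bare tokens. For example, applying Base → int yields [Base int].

[Ty [Base int] → [Ty [Base ( [Ty [Base bool]] )] → [Ty [Base str] → [Ty [Base str]]]]]

Ty
Base → Ty
int → Ty
int → Base → Ty
int → ( Ty ) → Ty
int → ( Base ) → Ty
int → ( bool ) → Ty
int → ( bool ) → Base → Ty
int → ( bool ) → str → Ty
int → ( bool ) → str → Base
int → ( bool ) → str → str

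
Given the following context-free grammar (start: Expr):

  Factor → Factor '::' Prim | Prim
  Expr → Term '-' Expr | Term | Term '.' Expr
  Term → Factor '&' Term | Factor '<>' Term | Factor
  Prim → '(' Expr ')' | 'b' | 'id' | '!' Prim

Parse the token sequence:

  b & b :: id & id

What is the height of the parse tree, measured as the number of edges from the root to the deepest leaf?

6

[Expr [Term [Factor [Prim b]] & [Term [Factor [Factor [Prim b]] :: [Prim id]] & [Term [Factor [Prim id]]]]]]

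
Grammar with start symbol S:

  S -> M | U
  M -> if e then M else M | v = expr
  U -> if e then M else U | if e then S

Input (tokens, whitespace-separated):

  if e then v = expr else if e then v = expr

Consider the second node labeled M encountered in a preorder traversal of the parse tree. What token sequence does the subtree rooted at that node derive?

[S [U if e then [M v = expr] else [U if e then [S [M v = expr]]]]]

v = expr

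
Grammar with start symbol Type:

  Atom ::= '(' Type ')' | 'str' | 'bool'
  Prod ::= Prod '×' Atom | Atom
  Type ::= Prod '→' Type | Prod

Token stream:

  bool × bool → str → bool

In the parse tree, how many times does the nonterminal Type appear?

[Type [Prod [Prod [Atom bool]] × [Atom bool]] → [Type [Prod [Atom str]] → [Type [Prod [Atom bool]]]]]

3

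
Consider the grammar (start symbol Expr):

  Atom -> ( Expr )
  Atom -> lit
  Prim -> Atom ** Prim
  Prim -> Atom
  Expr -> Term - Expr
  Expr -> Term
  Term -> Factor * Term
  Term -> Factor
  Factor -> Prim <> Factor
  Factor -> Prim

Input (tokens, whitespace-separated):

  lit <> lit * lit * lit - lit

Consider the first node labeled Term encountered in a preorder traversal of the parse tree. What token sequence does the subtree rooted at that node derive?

[Expr [Term [Factor [Prim [Atom lit]] <> [Factor [Prim [Atom lit]]]] * [Term [Factor [Prim [Atom lit]]] * [Term [Factor [Prim [Atom lit]]]]]] - [Expr [Term [Factor [Prim [Atom lit]]]]]]

lit <> lit * lit * lit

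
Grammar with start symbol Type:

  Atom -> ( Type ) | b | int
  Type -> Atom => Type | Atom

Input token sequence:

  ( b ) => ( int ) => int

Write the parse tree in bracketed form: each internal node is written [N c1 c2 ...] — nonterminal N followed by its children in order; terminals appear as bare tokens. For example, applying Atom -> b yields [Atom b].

Type
Atom => Type
( Type ) => Type
( Atom ) => Type
( b ) => Type
( b ) => Atom => Type
( b ) => ( Type ) => Type
( b ) => ( Atom ) => Type
( b ) => ( int ) => Type
( b ) => ( int ) => Atom
( b ) => ( int ) => int

[Type [Atom ( [Type [Atom b]] )] => [Type [Atom ( [Type [Atom int]] )] => [Type [Atom int]]]]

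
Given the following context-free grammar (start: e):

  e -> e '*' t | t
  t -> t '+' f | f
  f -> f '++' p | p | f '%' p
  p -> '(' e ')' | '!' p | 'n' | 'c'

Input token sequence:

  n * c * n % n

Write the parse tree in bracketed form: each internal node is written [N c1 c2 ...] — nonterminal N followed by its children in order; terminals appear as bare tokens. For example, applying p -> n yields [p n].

[e [e [e [t [f [p n]]]] * [t [f [p c]]]] * [t [f [f [p n]] % [p n]]]]

e
e * t
e * t * t
t * t * t
f * t * t
p * t * t
n * t * t
n * f * t
n * p * t
n * c * t
n * c * f
n * c * f % p
n * c * p % p
n * c * n % p
n * c * n % n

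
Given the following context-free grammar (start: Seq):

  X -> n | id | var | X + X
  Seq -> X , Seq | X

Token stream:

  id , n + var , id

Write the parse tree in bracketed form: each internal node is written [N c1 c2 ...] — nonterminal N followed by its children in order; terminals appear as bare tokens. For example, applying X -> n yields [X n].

Seq
X , Seq
id , Seq
id , X , Seq
id , X + X , Seq
id , n + X , Seq
id , n + var , Seq
id , n + var , X
id , n + var , id

[Seq [X id] , [Seq [X [X n] + [X var]] , [Seq [X id]]]]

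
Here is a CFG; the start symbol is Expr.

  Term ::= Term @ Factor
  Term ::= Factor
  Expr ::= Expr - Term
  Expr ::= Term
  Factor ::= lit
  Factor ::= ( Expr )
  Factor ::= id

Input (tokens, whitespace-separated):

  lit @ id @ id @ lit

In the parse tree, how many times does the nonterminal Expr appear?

[Expr [Term [Term [Term [Term [Factor lit]] @ [Factor id]] @ [Factor id]] @ [Factor lit]]]

1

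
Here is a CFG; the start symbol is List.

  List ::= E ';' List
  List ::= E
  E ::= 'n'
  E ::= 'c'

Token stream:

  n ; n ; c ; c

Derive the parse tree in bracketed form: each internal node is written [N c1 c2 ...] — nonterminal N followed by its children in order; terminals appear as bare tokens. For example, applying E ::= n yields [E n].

List
E ; List
n ; List
n ; E ; List
n ; n ; List
n ; n ; E ; List
n ; n ; c ; List
n ; n ; c ; E
n ; n ; c ; c

[List [E n] ; [List [E n] ; [List [E c] ; [List [E c]]]]]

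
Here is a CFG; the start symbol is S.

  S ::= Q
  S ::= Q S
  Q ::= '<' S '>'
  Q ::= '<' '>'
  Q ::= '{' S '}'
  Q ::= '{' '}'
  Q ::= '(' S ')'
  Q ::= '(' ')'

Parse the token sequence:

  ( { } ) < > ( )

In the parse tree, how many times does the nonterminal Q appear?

[S [Q ( [S [Q { }]] )] [S [Q < >] [S [Q ( )]]]]

4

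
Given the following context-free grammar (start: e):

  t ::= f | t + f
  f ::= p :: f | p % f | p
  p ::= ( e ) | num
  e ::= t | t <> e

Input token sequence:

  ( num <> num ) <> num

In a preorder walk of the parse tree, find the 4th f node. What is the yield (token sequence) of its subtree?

[e [t [f [p ( [e [t [f [p num]]] <> [e [t [f [p num]]]]] )]]] <> [e [t [f [p num]]]]]

num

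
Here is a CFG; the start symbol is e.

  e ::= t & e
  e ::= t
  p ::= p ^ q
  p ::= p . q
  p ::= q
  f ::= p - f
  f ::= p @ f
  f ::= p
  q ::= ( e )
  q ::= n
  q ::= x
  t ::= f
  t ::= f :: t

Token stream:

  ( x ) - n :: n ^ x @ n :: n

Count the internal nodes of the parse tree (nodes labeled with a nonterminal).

26

[e [t [f [p [q ( [e [t [f [p [q x]]]]] )]] - [f [p [q n]]]] :: [t [f [p [p [q n]] ^ [q x]] @ [f [p [q n]]]] :: [t [f [p [q n]]]]]]]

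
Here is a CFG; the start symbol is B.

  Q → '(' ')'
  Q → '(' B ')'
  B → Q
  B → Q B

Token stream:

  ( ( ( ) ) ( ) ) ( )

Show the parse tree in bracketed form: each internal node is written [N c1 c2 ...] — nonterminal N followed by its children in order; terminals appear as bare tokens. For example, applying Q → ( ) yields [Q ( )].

[B [Q ( [B [Q ( [B [Q ( )]] )] [B [Q ( )]]] )] [B [Q ( )]]]

B
Q B
( B ) B
( Q B ) B
( ( B ) B ) B
( ( Q ) B ) B
( ( ( ) ) B ) B
( ( ( ) ) Q ) B
( ( ( ) ) ( ) ) B
( ( ( ) ) ( ) ) Q
( ( ( ) ) ( ) ) ( )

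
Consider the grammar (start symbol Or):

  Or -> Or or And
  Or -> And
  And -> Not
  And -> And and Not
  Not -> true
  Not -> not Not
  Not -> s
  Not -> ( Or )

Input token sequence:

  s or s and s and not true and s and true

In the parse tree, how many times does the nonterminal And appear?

6

[Or [Or [And [Not s]]] or [And [And [And [And [And [Not s]] and [Not s]] and [Not not [Not true]]] and [Not s]] and [Not true]]]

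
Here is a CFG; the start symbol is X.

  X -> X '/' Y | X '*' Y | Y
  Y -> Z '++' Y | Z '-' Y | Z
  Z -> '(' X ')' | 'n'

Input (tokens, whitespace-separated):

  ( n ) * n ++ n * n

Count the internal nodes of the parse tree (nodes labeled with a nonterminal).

[X [X [X [Y [Z ( [X [Y [Z n]]] )]]] * [Y [Z n] ++ [Y [Z n]]]] * [Y [Z n]]]

14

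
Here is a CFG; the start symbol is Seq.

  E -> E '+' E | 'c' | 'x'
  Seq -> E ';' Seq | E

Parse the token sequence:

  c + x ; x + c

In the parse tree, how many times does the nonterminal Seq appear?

2

[Seq [E [E c] + [E x]] ; [Seq [E [E x] + [E c]]]]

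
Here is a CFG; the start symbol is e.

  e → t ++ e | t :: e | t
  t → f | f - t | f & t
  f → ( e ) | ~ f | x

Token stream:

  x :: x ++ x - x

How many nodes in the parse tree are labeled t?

4

[e [t [f x]] :: [e [t [f x]] ++ [e [t [f x] - [t [f x]]]]]]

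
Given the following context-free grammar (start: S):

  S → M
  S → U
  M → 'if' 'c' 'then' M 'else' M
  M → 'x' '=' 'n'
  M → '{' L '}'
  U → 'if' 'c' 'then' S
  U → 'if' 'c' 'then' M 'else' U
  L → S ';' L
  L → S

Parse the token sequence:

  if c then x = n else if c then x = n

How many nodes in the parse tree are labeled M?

[S [U if c then [M x = n] else [U if c then [S [M x = n]]]]]

2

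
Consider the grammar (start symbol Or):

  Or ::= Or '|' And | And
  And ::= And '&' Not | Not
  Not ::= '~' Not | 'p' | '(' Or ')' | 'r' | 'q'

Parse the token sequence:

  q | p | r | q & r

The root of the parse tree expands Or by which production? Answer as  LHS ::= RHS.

Or ::= Or '|' And

[Or [Or [Or [Or [And [Not q]]] | [And [Not p]]] | [And [Not r]]] | [And [And [Not q]] & [Not r]]]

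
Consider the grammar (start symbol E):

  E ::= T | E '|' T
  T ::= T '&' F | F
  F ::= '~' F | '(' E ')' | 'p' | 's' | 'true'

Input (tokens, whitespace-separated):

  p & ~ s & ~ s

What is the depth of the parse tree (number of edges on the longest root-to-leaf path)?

5

[E [T [T [T [F p]] & [F ~ [F s]]] & [F ~ [F s]]]]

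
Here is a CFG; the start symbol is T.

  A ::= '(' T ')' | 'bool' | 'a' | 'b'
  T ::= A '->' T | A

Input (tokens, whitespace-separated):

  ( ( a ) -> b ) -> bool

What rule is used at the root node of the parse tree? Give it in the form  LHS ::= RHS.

[T [A ( [T [A ( [T [A a]] )] -> [T [A b]]] )] -> [T [A bool]]]

T ::= A '->' T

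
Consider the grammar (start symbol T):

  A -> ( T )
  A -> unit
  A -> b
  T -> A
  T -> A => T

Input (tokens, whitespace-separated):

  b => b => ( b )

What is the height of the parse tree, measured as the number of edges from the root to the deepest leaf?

6

[T [A b] => [T [A b] => [T [A ( [T [A b]] )]]]]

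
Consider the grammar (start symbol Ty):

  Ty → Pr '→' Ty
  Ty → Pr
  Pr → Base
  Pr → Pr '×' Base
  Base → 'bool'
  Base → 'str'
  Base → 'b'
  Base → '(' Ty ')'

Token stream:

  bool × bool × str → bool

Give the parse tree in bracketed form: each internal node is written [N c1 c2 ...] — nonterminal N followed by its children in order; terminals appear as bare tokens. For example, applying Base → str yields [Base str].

[Ty [Pr [Pr [Pr [Base bool]] × [Base bool]] × [Base str]] → [Ty [Pr [Base bool]]]]

Ty
Pr → Ty
Pr × Base → Ty
Pr × Base × Base → Ty
Base × Base × Base → Ty
bool × Base × Base → Ty
bool × bool × Base → Ty
bool × bool × str → Ty
bool × bool × str → Pr
bool × bool × str → Base
bool × bool × str → bool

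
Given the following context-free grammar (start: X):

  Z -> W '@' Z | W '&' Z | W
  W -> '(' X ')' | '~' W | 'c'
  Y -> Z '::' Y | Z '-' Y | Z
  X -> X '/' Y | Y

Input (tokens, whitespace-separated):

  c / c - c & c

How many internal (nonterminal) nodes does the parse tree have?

[X [X [Y [Z [W c]]]] / [Y [Z [W c]] - [Y [Z [W c] & [Z [W c]]]]]]

13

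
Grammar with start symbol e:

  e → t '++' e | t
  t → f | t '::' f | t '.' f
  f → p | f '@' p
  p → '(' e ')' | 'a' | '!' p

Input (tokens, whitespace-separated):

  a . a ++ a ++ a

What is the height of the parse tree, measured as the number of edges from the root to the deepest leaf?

[e [t [t [f [p a]]] . [f [p a]]] ++ [e [t [f [p a]]] ++ [e [t [f [p a]]]]]]

6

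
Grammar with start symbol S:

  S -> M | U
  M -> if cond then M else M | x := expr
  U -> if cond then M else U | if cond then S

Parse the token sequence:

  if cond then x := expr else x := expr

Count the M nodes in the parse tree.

[S [M if cond then [M x := expr] else [M x := expr]]]

3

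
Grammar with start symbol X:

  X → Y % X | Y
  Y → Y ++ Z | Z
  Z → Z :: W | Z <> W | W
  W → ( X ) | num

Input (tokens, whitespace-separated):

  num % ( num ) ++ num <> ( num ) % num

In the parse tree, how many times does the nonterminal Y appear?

6

[X [Y [Z [W num]]] % [X [Y [Y [Z [W ( [X [Y [Z [W num]]]] )]]] ++ [Z [Z [W num]] <> [W ( [X [Y [Z [W num]]]] )]]] % [X [Y [Z [W num]]]]]]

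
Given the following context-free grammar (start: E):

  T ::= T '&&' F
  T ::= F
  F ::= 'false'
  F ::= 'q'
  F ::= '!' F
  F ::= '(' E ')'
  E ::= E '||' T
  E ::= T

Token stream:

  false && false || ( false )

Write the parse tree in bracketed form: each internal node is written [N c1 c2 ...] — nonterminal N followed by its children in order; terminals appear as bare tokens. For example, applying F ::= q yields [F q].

E
E || T
T || T
T && F || T
F && F || T
false && F || T
false && false || T
false && false || F
false && false || ( E )
false && false || ( T )
false && false || ( F )
false && false || ( false )

[E [E [T [T [F false]] && [F false]]] || [T [F ( [E [T [F false]]] )]]]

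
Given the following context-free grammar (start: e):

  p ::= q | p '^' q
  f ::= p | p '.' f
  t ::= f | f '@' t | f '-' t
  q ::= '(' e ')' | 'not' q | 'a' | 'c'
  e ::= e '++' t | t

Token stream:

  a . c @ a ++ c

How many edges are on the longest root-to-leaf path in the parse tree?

7

[e [e [t [f [p [q a]] . [f [p [q c]]]] @ [t [f [p [q a]]]]]] ++ [t [f [p [q c]]]]]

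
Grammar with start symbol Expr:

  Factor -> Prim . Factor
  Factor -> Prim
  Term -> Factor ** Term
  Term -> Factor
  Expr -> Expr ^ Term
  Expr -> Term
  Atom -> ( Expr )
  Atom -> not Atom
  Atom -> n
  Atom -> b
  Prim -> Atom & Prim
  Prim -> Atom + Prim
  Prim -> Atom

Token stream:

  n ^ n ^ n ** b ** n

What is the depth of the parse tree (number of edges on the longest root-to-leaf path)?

[Expr [Expr [Expr [Term [Factor [Prim [Atom n]]]]] ^ [Term [Factor [Prim [Atom n]]]]] ^ [Term [Factor [Prim [Atom n]]] ** [Term [Factor [Prim [Atom b]]] ** [Term [Factor [Prim [Atom n]]]]]]]

7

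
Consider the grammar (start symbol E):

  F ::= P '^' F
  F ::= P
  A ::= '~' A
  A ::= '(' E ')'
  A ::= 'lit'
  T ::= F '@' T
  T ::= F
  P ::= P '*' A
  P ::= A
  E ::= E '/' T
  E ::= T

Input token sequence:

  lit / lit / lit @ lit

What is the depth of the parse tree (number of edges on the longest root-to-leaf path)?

[E [E [E [T [F [P [A lit]]]]] / [T [F [P [A lit]]]]] / [T [F [P [A lit]]] @ [T [F [P [A lit]]]]]]

7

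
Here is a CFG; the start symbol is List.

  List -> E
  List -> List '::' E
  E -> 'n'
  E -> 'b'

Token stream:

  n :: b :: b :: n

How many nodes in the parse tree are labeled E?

[List [List [List [List [E n]] :: [E b]] :: [E b]] :: [E n]]

4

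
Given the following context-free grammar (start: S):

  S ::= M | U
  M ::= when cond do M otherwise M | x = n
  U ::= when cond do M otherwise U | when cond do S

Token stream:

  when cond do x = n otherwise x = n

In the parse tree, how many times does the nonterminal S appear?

1

[S [M when cond do [M x = n] otherwise [M x = n]]]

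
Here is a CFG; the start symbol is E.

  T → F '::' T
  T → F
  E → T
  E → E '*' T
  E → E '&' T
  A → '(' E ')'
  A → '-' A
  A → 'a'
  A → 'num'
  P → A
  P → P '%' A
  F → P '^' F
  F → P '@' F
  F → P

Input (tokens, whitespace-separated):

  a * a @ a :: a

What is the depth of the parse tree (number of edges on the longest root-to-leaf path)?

6

[E [E [T [F [P [A a]]]]] * [T [F [P [A a]] @ [F [P [A a]]]] :: [T [F [P [A a]]]]]]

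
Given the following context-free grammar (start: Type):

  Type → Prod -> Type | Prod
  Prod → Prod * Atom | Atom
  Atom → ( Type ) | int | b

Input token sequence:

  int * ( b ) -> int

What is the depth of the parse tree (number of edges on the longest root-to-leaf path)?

[Type [Prod [Prod [Atom int]] * [Atom ( [Type [Prod [Atom b]]] )]] -> [Type [Prod [Atom int]]]]

6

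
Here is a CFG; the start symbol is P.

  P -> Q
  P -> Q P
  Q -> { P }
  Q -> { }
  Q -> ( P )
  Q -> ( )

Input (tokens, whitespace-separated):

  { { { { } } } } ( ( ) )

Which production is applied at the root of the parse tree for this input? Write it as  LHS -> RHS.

P -> Q P

[P [Q { [P [Q { [P [Q { [P [Q { }]] }]] }]] }] [P [Q ( [P [Q ( )]] )]]]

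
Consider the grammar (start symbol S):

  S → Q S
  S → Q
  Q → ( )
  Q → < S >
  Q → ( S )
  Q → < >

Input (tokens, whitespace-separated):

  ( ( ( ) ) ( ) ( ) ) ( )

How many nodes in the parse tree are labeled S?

6

[S [Q ( [S [Q ( [S [Q ( )]] )] [S [Q ( )] [S [Q ( )]]]] )] [S [Q ( )]]]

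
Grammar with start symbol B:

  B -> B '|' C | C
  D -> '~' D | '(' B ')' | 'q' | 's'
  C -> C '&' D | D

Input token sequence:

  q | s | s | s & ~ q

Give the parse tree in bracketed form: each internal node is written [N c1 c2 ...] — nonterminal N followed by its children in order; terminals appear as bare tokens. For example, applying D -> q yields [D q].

B
B | C
B | C | C
B | C | C | C
C | C | C | C
D | C | C | C
q | C | C | C
q | D | C | C
q | s | C | C
q | s | D | C
q | s | s | C
q | s | s | C & D
q | s | s | D & D
q | s | s | s & D
q | s | s | s & ~ D
q | s | s | s & ~ q

[B [B [B [B [C [D q]]] | [C [D s]]] | [C [D s]]] | [C [C [D s]] & [D ~ [D q]]]]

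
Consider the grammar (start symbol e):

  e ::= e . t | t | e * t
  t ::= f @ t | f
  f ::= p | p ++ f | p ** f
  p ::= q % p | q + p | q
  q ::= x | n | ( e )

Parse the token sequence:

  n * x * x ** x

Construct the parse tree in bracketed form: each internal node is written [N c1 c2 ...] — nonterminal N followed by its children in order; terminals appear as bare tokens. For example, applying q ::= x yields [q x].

[e [e [e [t [f [p [q n]]]]] * [t [f [p [q x]]]]] * [t [f [p [q x]] ** [f [p [q x]]]]]]

e
e * t
e * t * t
t * t * t
f * t * t
p * t * t
q * t * t
n * t * t
n * f * t
n * p * t
n * q * t
n * x * t
n * x * f
n * x * p ** f
n * x * q ** f
n * x * x ** f
n * x * x ** p
n * x * x ** q
n * x * x ** x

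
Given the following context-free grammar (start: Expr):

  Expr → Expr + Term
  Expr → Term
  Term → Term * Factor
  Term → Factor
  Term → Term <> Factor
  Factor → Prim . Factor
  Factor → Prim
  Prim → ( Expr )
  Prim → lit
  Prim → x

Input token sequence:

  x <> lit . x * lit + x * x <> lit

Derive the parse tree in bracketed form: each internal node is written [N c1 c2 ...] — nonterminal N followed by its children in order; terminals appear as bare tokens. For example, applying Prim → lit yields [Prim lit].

[Expr [Expr [Term [Term [Term [Factor [Prim x]]] <> [Factor [Prim lit] . [Factor [Prim x]]]] * [Factor [Prim lit]]]] + [Term [Term [Term [Factor [Prim x]]] * [Factor [Prim x]]] <> [Factor [Prim lit]]]]

Expr
Expr + Term
Term + Term
Term * Factor + Term
Term <> Factor * Factor + Term
Factor <> Factor * Factor + Term
Prim <> Factor * Factor + Term
x <> Factor * Factor + Term
x <> Prim . Factor * Factor + Term
x <> lit . Factor * Factor + Term
x <> lit . Prim * Factor + Term
x <> lit . x * Factor + Term
x <> lit . x * Prim + Term
x <> lit . x * lit + Term
x <> lit . x * lit + Term <> Factor
x <> lit . x * lit + Term * Factor <> Factor
x <> lit . x * lit + Factor * Factor <> Factor
x <> lit . x * lit + Prim * Factor <> Factor
x <> lit . x * lit + x * Factor <> Factor
x <> lit . x * lit + x * Prim <> Factor
x <> lit . x * lit + x * x <> Factor
x <> lit . x * lit + x * x <> Prim
x <> lit . x * lit + x * x <> lit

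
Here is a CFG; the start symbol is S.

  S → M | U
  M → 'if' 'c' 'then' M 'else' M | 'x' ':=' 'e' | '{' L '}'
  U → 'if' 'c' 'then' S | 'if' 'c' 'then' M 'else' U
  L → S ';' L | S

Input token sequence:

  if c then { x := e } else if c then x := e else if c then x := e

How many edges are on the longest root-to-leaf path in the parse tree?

[S [U if c then [M { [L [S [M x := e]]] }] else [U if c then [M x := e] else [U if c then [S [M x := e]]]]]]

6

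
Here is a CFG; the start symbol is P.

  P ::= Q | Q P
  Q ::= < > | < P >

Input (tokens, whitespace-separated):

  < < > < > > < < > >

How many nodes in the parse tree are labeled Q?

[P [Q < [P [Q < >] [P [Q < >]]] >] [P [Q < [P [Q < >]] >]]]

5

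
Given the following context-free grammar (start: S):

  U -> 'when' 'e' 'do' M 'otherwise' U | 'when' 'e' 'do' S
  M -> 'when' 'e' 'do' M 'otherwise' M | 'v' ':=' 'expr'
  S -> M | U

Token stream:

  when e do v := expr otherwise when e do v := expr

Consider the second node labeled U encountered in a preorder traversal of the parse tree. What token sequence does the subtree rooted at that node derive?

[S [U when e do [M v := expr] otherwise [U when e do [S [M v := expr]]]]]

when e do v := expr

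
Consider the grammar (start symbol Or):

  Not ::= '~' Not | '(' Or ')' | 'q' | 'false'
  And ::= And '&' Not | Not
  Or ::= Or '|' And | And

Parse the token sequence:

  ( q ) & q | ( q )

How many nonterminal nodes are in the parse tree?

14

[Or [Or [And [And [Not ( [Or [And [Not q]]] )]] & [Not q]]] | [And [Not ( [Or [And [Not q]]] )]]]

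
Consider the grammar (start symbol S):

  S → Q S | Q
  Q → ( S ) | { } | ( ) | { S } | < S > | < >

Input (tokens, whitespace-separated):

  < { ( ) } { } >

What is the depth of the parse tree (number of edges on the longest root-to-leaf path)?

6

[S [Q < [S [Q { [S [Q ( )]] }] [S [Q { }]]] >]]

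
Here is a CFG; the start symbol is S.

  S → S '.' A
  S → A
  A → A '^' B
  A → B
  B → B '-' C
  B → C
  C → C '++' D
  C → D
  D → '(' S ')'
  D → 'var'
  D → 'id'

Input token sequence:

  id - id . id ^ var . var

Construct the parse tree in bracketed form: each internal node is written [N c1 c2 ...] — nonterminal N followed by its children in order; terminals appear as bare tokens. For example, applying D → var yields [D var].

S
S . A
S . A . A
A . A . A
B . A . A
B - C . A . A
C - C . A . A
D - C . A . A
id - C . A . A
id - D . A . A
id - id . A . A
id - id . A ^ B . A
id - id . B ^ B . A
id - id . C ^ B . A
id - id . D ^ B . A
id - id . id ^ B . A
id - id . id ^ C . A
id - id . id ^ D . A
id - id . id ^ var . A
id - id . id ^ var . B
id - id . id ^ var . C
id - id . id ^ var . D
id - id . id ^ var . var

[S [S [S [A [B [B [C [D id]]] - [C [D id]]]]] . [A [A [B [C [D id]]]] ^ [B [C [D var]]]]] . [A [B [C [D var]]]]]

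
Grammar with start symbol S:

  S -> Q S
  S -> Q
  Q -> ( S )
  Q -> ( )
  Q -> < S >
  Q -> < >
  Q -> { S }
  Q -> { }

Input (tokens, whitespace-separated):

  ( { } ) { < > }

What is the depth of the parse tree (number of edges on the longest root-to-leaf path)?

5

[S [Q ( [S [Q { }]] )] [S [Q { [S [Q < >]] }]]]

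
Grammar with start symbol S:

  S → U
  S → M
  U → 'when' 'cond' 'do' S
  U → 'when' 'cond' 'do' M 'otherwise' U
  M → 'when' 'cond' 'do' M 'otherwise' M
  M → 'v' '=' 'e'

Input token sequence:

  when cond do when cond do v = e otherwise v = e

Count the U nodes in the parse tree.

1

[S [U when cond do [S [M when cond do [M v = e] otherwise [M v = e]]]]]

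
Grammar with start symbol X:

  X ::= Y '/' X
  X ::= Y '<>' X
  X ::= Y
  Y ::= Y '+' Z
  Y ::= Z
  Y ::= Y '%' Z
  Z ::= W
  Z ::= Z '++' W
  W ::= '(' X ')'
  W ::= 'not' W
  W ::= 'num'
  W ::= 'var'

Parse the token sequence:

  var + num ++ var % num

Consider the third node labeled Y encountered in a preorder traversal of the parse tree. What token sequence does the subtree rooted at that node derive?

var

[X [Y [Y [Y [Z [W var]]] + [Z [Z [W num]] ++ [W var]]] % [Z [W num]]]]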